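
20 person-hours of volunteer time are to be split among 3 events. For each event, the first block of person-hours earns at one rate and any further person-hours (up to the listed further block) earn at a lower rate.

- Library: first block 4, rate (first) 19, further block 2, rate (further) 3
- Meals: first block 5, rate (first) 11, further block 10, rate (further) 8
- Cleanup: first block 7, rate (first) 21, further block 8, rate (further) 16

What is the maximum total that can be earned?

362

Rank every tier by rate: Cleanup/tier1 21 > Library/tier1 19 > Cleanup/tier2 16 > Meals/tier1 11 > Meals/tier2 8 > Library/tier2 3.
Fill Cleanup tier1 block (7 at 21) → 13 left.
Fill Library tier1 block (4 at 19) → 9 left.
Fill Cleanup tier2 block (8 at 16) → 1 left.
Meals tier1 at 11: only 1 left, fill 1.
Total = 21×7 + 19×4 + 16×8 + 11×1 = 362.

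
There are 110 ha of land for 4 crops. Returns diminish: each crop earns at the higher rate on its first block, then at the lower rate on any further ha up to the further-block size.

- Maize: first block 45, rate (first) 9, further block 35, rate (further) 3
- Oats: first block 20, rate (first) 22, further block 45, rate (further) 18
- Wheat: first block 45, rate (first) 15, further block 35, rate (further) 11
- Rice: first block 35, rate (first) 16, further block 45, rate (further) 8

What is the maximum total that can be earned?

1960

Rank every tier by rate: Oats/tier1 22 > Oats/tier2 18 > Rice/tier1 16 > Wheat/tier1 15 > Wheat/tier2 11 > Maize/tier1 9 > Rice/tier2 8 > Maize/tier2 3.
Oats/tier1 (22): +20 → 90 left.
Oats/tier2 (18): +45 → 45 left.
Rice/tier1 (16): +35 → 10 left.
Wheat/tier1: +10 of 45 at 15; pool empty.
Total = 22×20 + 18×45 + 16×35 + 15×10 = 1960.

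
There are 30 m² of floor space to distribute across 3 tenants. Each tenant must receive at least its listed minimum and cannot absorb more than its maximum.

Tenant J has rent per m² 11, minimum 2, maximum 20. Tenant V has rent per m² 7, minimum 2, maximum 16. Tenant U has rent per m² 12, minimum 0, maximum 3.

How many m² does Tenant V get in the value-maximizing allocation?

7

Meeting every minimum uses 2+2+0 = 4 m², leaving 26.
Order the tenants by rent per m²: Tenant U 12 > Tenant J 11 > Tenant V 7.
Give Tenant U 3 more to hit its cap of 3 ; 23 left.
Tenant J takes 18 more to reach its cap of 20 ; 5 left.
Only 5 left; Tenant V takes them to reach 7.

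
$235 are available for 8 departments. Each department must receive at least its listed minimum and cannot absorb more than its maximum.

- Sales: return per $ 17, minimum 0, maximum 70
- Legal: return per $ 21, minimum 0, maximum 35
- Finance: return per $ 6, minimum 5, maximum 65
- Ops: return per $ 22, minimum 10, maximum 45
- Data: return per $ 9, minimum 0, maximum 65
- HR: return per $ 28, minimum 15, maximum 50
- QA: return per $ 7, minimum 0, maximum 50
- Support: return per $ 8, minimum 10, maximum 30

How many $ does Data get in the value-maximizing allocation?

20

Meeting every minimum uses 0+0+5+10+0+15+0+10 = 40 $, leaving 195.
Order the departments by return per $: HR 28 > Ops 22 > Legal 21 > Sales 17 > Data 9 > Support 8 > QA 7 > Finance 6.
Give HR 35 more to hit its cap of 50 → 160 left.
Give Ops 35 more to hit its cap of 45 → 125 left.
Give Legal 35 more to hit its cap of 35 → 90 left.
Sales: +70 to 70 (cap) → 20 left.
Data has room for 65 more but only 20 remain, so it gets 20.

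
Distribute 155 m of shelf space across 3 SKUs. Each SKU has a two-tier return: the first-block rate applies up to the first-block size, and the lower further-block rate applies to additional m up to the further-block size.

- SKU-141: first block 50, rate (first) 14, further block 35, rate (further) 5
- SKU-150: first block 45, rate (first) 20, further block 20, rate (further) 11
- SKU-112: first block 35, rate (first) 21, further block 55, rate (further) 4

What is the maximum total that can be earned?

Order all 6 blocks by rate: SKU-112/T1 21 > SKU-150/T1 20 > SKU-141/T1 14 > SKU-150/T2 11 > SKU-141/T2 5 > SKU-112/T2 4.
SKU-112/T1 (21): +35 — 120 left.
Fill SKU-150 T1 block (45 at 20) — 75 left.
Fill SKU-141 T1 block (50 at 14) — 25 left.
SKU-150/T2 (11): +20 — 5 left.
SKU-141 T2 at 5: only 5 left, fill 5.
Total = 21×35 + 20×45 + 14×50 + 11×20 + 5×5 = 2580.

2580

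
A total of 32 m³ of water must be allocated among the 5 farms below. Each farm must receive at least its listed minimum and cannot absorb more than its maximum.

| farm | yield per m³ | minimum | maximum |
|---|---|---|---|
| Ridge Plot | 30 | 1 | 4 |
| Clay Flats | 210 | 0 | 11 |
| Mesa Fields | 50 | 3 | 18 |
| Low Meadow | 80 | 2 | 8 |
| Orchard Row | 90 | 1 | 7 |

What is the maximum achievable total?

3860

Meeting every minimum uses 1+0+3+2+1 = 7 m³, leaving 25.
Order the farms by yield per m³: Clay Flats 210 > Orchard Row 90 > Low Meadow 80 > Mesa Fields 50 > Ridge Plot 30.
Clay Flats: +11 to 11 (cap) — 14 left.
Orchard Row takes 6 more to reach its cap of 7 — 8 left.
Low Meadow: +6 to 8 (cap) — 2 left.
Mesa Fields: +2 (room for 15) → 5. Pool exhausted.
Total = 30×1 + 210×11 + 50×5 + 80×8 + 90×7 = 3860.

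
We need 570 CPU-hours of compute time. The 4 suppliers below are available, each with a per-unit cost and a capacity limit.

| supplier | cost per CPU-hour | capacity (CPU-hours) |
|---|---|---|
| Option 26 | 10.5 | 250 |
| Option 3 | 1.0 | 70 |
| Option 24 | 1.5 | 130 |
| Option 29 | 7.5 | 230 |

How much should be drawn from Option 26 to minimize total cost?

140

Cheapest first:
Option 3 at 1.0: take all 70 CPU-hours → 500 still needed.
Take 130 from Option 24 at 1.5 → need 370 more.
Option 29 at 7.5: take all 230 CPU-hours → 140 still needed.
Option 26 (10.5): take the remaining 140 → done.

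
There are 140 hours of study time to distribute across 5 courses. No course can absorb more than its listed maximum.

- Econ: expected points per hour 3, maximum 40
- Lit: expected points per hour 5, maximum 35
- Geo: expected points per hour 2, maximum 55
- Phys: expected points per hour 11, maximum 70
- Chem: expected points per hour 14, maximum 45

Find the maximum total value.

1525

Order the courses by expected points per hour: Chem 14 > Phys 11 > Lit 5 > Econ 3 > Geo 2.
Chem takes 45 to reach its cap of 45 — 95 left.
Give Phys 70 to hit its cap of 70 — 25 left.
Lit: +25 (room for 35) → 25. Pool exhausted.
Total = 5×25 + 11×70 + 14×45 = 1525.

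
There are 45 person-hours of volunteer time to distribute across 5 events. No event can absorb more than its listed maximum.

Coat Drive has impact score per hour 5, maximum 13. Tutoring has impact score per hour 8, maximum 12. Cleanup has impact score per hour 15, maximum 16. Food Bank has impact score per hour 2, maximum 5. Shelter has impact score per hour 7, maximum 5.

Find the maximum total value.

431

Order the events by impact score per hour: Cleanup 15 > Tutoring 8 > Shelter 7 > Coat Drive 5 > Food Bank 2.
Give Cleanup 16 to hit its cap of 16 — 29 left.
Tutoring: +12 to 12 (cap) — 17 left.
Shelter takes 5 to reach its cap of 5 — 12 left.
Only 12 left; Coat Drive takes them to reach 12.
Total = 5×12 + 8×12 + 15×16 + 7×5 = 431.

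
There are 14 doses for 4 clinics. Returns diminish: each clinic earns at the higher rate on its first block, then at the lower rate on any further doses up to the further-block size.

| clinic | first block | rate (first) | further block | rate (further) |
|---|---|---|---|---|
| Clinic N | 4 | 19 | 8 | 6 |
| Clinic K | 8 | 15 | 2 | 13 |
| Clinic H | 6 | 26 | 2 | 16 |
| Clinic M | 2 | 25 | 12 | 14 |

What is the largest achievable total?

Treat each block as its own option and order by rate: Clinic H/tier1 26 > Clinic M/tier1 25 > Clinic N/tier1 19 > Clinic H/tier2 16 > Clinic K/tier1 15 > Clinic M/tier2 14 > Clinic K/tier2 13 > Clinic N/tier2 6.
Fill Clinic H tier1 block (6 at 26) ; 8 left.
Clinic M tier1 at 25: fill all 2 ; 6 left.
Clinic N tier1 at 19: fill all 4 ; 2 left.
Clinic H/tier2 (16): +2 ; 0 left.
Total = 26×6 + 25×2 + 19×4 + 16×2 = 314.

314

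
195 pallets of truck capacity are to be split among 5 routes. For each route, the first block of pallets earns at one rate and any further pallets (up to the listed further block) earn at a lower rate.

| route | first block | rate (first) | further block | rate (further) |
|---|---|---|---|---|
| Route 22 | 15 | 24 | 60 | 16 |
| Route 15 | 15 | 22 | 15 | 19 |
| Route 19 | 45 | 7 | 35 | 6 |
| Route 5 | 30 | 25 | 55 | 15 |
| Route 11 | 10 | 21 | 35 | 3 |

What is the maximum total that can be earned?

Order all 10 blocks by rate: Route 5/tier1 25 > Route 22/tier1 24 > Route 15/tier1 22 > Route 11/tier1 21 > Route 15/tier2 19 > Route 22/tier2 16 > Route 5/tier2 15 > Route 19/tier1 7 > Route 19/tier2 6 > Route 11/tier2 3.
Route 5/tier1 (25): +30 ; 165 left.
Route 22 tier1 at 24: fill all 15 ; 150 left.
Route 15/tier1 (22): +15 ; 135 left.
Fill Route 11 tier1 block (10 at 21) ; 125 left.
Route 15/tier2 (19): +15 ; 110 left.
Route 22 tier2 at 16: fill all 60 ; 50 left.
Route 5/tier2: +50 of 55 at 15; pool empty.
Total = 25×30 + 24×15 + 22×15 + 21×10 + 19×15 + 16×60 + 15×50 = 3645.

3645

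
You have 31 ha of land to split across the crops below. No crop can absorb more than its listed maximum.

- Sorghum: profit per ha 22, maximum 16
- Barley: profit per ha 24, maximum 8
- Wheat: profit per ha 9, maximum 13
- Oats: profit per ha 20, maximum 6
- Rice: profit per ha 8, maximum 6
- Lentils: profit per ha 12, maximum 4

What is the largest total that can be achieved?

Order the crops by profit per ha: Barley 24 > Sorghum 22 > Oats 20 > Lentils 12 > Wheat 9 > Rice 8.
Barley takes 8 to reach its cap of 8 — 23 left.
Sorghum takes 16 to reach its cap of 16 — 7 left.
Oats: +6 to 6 (cap) — 1 left.
Lentils: +1 (room for 4) → 1. Pool exhausted.
Total = 22×16 + 24×8 + 20×6 + 12×1 = 676.

676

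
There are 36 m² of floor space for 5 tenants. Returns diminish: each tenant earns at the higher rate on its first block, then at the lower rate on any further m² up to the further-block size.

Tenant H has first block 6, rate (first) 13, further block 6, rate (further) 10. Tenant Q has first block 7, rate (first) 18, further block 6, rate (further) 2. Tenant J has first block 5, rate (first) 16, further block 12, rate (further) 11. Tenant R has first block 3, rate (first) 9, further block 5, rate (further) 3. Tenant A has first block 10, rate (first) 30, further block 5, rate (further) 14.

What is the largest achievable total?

687

Order all 10 blocks by rate: Tenant A/T1 30 > Tenant Q/T1 18 > Tenant J/T1 16 > Tenant A/T2 14 > Tenant H/T1 13 > Tenant J/T2 11 > Tenant H/T2 10 > Tenant R/T1 9 > Tenant R/T2 3 > Tenant Q/T2 2.
Fill Tenant A T1 block (10 at 30) → 26 left.
Tenant Q/T1 (18): +7 → 19 left.
Tenant J T1 at 16: fill all 5 → 14 left.
Tenant A T2 at 14: fill all 5 → 9 left.
Tenant H T1 at 13: fill all 6 → 3 left.
Tenant J/T2: +3 of 12 at 11; pool empty.
Total = 30×10 + 18×7 + 16×5 + 14×5 + 13×6 + 11×3 = 687.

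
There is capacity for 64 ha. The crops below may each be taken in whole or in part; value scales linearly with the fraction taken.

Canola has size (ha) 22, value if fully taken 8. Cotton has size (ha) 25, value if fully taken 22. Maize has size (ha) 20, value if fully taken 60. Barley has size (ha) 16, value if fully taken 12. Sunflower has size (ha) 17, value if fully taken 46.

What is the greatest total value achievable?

Best value per unit of size first: Maize 60/20≈3, Sunflower 46/17≈2.71, Cotton 22/25≈0.88, Barley 12/16≈0.75, Canola 8/22≈0.364.
Maize: take in full, 20 ha for value 60 — 44 left.
Sunflower: take in full, 17 ha for value 46 — 27 left.
Take all of Cotton (25 ha, value 22) — 2 ha left.
Only 2 ha remain; take 2/16 of Barley for value 12×2/16 = 1.5.
Total value = 129.5.

129.5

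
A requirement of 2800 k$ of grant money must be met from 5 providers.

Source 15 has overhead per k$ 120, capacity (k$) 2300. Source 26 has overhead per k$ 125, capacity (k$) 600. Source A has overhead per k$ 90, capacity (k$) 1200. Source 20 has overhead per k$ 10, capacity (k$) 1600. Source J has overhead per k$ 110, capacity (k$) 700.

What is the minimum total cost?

124000

Use providers in increasing cost order.
Source 20 (10): use full 1600 → 1200 k$ to go.
Take 1200 from Source A at 90 → need 0 more.
Source J, Source 15, Source 26: unused.
Cost = 1600×10 + 1200×90 = 124000.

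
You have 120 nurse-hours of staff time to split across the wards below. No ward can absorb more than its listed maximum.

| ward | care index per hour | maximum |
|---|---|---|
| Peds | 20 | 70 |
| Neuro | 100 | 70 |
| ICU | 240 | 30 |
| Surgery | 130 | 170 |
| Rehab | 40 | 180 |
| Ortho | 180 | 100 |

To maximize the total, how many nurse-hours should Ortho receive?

Highest care index per hour first: ICU 240 > Ortho 180 > Surgery 130 > Neuro 100 > Rehab 40 > Peds 20.
Give ICU 30 to hit its cap of 30 ; 90 left.
Ortho: +90 (room for 100) → 90. Pool exhausted.

90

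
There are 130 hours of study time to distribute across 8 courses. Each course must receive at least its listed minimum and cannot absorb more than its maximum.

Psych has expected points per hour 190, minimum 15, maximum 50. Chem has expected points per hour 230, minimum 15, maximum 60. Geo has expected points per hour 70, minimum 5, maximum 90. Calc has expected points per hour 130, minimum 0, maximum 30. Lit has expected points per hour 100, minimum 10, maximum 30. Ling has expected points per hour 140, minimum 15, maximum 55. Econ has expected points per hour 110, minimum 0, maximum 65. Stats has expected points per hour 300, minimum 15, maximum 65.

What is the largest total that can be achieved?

30400

Meeting every minimum uses 15+15+5+0+10+15+0+15 = 75 hours, leaving 55.
Highest expected points per hour first: Stats 300 > Chem 230 > Psych 190 > Ling 140 > Calc 130 > Econ 110 > Lit 100 > Geo 70.
Stats: +50 to 65 (cap) — 5 left.
Chem has room for 45 more but only 5 remain, so it gets 20.
Total = 190×15 + 230×20 + 70×5 + 100×10 + 140×15 + 300×65 = 30400.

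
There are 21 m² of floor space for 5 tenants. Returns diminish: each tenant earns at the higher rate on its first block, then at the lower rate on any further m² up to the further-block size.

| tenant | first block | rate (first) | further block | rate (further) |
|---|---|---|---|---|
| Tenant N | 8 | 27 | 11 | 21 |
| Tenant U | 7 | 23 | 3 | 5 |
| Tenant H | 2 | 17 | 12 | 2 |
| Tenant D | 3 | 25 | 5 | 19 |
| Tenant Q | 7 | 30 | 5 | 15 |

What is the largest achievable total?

Treat each block as its own option and order by rate: Tenant Q/tier1 30 > Tenant N/tier1 27 > Tenant D/tier1 25 > Tenant U/tier1 23 > Tenant N/tier2 21 > Tenant D/tier2 19 > Tenant H/tier1 17 > Tenant Q/tier2 15 > Tenant U/tier2 5 > Tenant H/tier2 2.
Tenant Q/tier1 (30): +7 ; 14 left.
Fill Tenant N tier1 block (8 at 27) ; 6 left.
Tenant D tier1 at 25: fill all 3 ; 3 left.
Tenant U/tier1: +3 of 7 at 23; pool empty.
Total = 30×7 + 27×8 + 25×3 + 23×3 = 570.

570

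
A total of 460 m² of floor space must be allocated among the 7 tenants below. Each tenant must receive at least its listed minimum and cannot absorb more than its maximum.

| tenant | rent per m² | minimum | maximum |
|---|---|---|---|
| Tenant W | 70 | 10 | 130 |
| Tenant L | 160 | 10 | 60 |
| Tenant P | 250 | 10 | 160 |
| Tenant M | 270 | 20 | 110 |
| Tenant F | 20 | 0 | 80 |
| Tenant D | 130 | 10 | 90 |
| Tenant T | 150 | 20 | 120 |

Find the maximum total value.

Meeting every minimum uses 10+10+10+20+0+10+20 = 80 m², leaving 380.
Order the tenants by rent per m²: Tenant M 270 > Tenant P 250 > Tenant L 160 > Tenant T 150 > Tenant D 130 > Tenant W 70 > Tenant F 20.
Tenant M takes 90 more to reach its cap of 110 ; 290 left.
Tenant P takes 150 more to reach its cap of 160 ; 140 left.
Tenant L takes 50 more to reach its cap of 60 ; 90 left.
Only 90 left; Tenant T takes them to reach 110.
Total = 70×10 + 160×60 + 250×160 + 270×110 + 130×10 + 150×110 = 97800.

97800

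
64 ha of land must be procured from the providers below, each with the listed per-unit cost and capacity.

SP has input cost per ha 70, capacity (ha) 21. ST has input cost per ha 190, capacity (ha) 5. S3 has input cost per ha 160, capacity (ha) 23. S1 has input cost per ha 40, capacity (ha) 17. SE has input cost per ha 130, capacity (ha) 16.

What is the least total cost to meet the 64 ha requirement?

Use providers in increasing cost order.
S1 (40): use full 17 ; 47 ha to go.
SP (70): use full 21 ; 26 ha to go.
SE at 130: take all 16 ha ; 10 still needed.
S3 at 160: take 10 of its 23 ; requirement met.
ST: unused.
Cost = 17×40 + 21×70 + 16×130 + 10×160 = 5830.

5830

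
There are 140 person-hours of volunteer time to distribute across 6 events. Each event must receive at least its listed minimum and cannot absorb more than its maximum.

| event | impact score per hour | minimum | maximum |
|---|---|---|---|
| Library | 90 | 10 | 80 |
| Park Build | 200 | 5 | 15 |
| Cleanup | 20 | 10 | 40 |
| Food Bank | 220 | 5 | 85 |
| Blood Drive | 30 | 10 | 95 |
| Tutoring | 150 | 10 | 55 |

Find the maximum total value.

Meeting every minimum uses 10+5+10+5+10+10 = 50 person-hours, leaving 90.
Rank by impact score per hour: Food Bank 220 > Park Build 200 > Tutoring 150 > Library 90 > Blood Drive 30 > Cleanup 20.
Food Bank: +80 to 85 (cap) ; 10 left.
Give Park Build 10 more to hit its cap of 15 ; 0 left.
Total = 90×10 + 200×15 + 20×10 + 220×85 + 30×10 + 150×10 = 24600.

24600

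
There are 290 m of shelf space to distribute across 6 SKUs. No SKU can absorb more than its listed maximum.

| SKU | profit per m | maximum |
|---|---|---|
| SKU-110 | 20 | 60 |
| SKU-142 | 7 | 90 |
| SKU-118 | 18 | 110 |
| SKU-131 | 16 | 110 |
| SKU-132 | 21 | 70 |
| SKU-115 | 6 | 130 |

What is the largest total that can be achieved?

Order the SKUs by profit per m: SKU-132 21 > SKU-110 20 > SKU-118 18 > SKU-131 16 > SKU-142 7 > SKU-115 6.
SKU-132 takes 70 to reach its cap of 70 → 220 left.
SKU-110 takes 60 to reach its cap of 60 → 160 left.
SKU-118: +110 to 110 (cap) → 50 left.
Only 50 left; SKU-131 takes them to reach 50.
Total = 20×60 + 18×110 + 16×50 + 21×70 = 5450.

5450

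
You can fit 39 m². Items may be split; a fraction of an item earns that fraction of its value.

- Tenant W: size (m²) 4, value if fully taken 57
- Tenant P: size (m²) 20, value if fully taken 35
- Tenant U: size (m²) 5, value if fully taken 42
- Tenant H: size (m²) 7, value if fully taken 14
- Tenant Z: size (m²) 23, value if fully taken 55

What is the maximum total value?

168

Best value per unit of size first: Tenant W 57/4≈14.2, Tenant U 42/5≈8.4, Tenant Z 55/23≈2.39, Tenant H 14/7≈2, Tenant P 35/20≈1.75.
Tenant W: take in full, 4 m² for value 57 — 35 left.
All 5 m² of Tenant U fit (value 42) — 30 remain.
All 23 m² of Tenant Z fit (value 55) — 7 remain.
Take all of Tenant H (7 m², value 14) — 0 m² left.
Total value = 168.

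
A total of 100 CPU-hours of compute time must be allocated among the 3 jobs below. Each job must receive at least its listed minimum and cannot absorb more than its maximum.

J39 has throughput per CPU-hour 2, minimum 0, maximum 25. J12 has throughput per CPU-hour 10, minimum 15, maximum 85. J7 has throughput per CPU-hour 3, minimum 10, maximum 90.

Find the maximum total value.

895

Meeting every minimum uses 0+15+10 = 25 CPU-hours, leaving 75.
Highest throughput per CPU-hour first: J12 10 > J7 3 > J39 2.
J12: +70 to 85 (cap) — 5 left.
J7 has room for 80 more but only 5 remain, so it gets 15.
Total = 10×85 + 3×15 = 895.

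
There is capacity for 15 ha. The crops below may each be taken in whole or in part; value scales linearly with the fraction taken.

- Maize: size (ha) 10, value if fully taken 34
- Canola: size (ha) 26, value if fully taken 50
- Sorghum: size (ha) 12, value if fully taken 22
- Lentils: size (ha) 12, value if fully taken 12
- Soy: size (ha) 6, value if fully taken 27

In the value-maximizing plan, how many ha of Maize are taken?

9

Sort by value density: Soy 27/6≈4.5, Maize 34/10≈3.4, Canola 50/26≈1.92, Sorghum 22/12≈1.83, Lentils 12/12≈1.
All 6 ha of Soy fit (value 27) — 9 remain.
Fill the last 9 ha with part of Maize: 9/10 of it earns 30.6.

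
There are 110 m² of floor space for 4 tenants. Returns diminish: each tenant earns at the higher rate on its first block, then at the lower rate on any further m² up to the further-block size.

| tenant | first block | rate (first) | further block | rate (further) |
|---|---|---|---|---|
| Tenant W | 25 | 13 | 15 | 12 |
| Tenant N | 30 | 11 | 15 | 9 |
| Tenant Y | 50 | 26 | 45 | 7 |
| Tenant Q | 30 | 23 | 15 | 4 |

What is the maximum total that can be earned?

2375

Rank every tier by rate: Tenant Y/T1 26 > Tenant Q/T1 23 > Tenant W/T1 13 > Tenant W/T2 12 > Tenant N/T1 11 > Tenant N/T2 9 > Tenant Y/T2 7 > Tenant Q/T2 4.
Tenant Y T1 at 26: fill all 50 → 60 left.
Fill Tenant Q T1 block (30 at 23) → 30 left.
Fill Tenant W T1 block (25 at 13) → 5 left.
5 remain; put them into Tenant W T2 at 12.
Total = 26×50 + 23×30 + 13×25 + 12×5 = 2375.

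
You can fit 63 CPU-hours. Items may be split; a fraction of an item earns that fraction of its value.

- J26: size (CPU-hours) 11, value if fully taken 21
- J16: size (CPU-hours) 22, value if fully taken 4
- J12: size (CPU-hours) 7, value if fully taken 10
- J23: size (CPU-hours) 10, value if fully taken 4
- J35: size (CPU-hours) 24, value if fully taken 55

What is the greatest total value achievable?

Rank by value-to-size ratio: J35 55/24≈2.29, J26 21/11≈1.91, J12 10/7≈1.43, J23 4/10≈0.4, J16 4/22≈0.182.
All 24 CPU-hours of J35 fit (value 55) → 39 remain.
Take all of J26 (11 CPU-hours, value 21) → 28 CPU-hours left.
Take all of J12 (7 CPU-hours, value 10) → 21 CPU-hours left.
J23: take in full, 10 CPU-hours for value 4 → 11 left.
Fill the last 11 CPU-hours with part of J16: 11/22 of it earns 2.
Total value = 92.

92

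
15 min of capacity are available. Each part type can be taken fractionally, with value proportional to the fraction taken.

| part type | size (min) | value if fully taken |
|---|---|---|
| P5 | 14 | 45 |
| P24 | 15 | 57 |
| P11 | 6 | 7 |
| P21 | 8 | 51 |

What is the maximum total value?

Best value per unit of size first: P21 51/8≈6.38, P24 57/15≈3.8, P5 45/14≈3.21, P11 7/6≈1.17.
Take all of P21 (8 min, value 51) — 7 min left.
Fill the last 7 min with part of P24: 7/15 of it earns 26.6.
Total value = 77.6.

77.6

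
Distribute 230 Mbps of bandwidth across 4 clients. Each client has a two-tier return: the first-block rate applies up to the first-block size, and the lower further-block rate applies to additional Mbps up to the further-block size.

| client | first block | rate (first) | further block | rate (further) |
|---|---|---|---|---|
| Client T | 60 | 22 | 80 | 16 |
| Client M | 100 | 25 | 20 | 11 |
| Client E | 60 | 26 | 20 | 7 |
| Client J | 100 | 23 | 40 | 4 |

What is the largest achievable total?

5670

Treat each block as its own option and order by rate: Client E/T1 26 > Client M/T1 25 > Client J/T1 23 > Client T/T1 22 > Client T/T2 16 > Client M/T2 11 > Client E/T2 7 > Client J/T2 4.
Client E/T1 (26): +60 → 170 left.
Client M/T1 (25): +100 → 70 left.
Client J/T1: +70 of 100 at 23; pool empty.
Total = 26×60 + 25×100 + 23×70 = 5670.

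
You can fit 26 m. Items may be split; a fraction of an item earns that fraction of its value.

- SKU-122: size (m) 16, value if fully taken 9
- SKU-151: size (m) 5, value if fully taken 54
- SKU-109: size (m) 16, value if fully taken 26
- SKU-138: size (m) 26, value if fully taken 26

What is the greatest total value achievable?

85

Best value per unit of size first: SKU-151 54/5≈10.8, SKU-109 26/16≈1.62, SKU-138 26/26≈1, SKU-122 9/16≈0.562.
Take all of SKU-151 (5 m, value 54) ; 21 m left.
SKU-109: take in full, 16 m for value 26 ; 5 left.
5 m left: a 5/26 share of SKU-138 gives 26×5/26 = 5.
Total value = 85.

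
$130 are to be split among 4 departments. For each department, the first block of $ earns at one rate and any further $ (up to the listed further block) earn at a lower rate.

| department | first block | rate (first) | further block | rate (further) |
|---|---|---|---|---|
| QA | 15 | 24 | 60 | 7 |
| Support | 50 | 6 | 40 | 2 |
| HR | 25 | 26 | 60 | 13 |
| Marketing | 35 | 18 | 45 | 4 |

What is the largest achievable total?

Rank every tier by rate: HR/T1 26 > QA/T1 24 > Marketing/T1 18 > HR/T2 13 > QA/T2 7 > Support/T1 6 > Marketing/T2 4 > Support/T2 2.
HR T1 at 26: fill all 25 ; 105 left.
QA/T1 (24): +15 ; 90 left.
Marketing T1 at 18: fill all 35 ; 55 left.
HR/T2: +55 of 60 at 13; pool empty.
Total = 26×25 + 24×15 + 18×35 + 13×55 = 2355.

2355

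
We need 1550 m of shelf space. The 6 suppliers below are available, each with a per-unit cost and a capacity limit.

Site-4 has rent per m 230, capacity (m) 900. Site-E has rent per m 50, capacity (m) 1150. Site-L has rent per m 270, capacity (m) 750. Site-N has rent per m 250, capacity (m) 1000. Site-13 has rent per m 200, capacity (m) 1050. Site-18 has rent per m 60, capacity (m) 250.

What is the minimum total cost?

Cheapest first:
Site-E (50): use full 1150 — 400 m to go.
Site-18 (60): use full 250 — 150 m to go.
Take 150 from Site-13 at 200 to finish.
Site-4, Site-N, Site-L: unused.
Cost = 1150×50 + 250×60 + 150×200 = 102500.

102500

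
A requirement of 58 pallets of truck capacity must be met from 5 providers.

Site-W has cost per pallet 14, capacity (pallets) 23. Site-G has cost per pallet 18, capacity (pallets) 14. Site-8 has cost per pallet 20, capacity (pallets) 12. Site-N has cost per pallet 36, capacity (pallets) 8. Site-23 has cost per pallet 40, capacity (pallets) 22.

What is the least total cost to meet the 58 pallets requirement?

Use providers in increasing cost order.
Take 23 from Site-W at 14 — need 35 more.
Take 14 from Site-G at 18 — need 21 more.
Site-8 at 20: take all 12 pallets — 9 still needed.
Site-N at 36: take all 8 pallets — 1 still needed.
Site-23 at 40: take 1 of its 22 — requirement met.
Cost = 23×14 + 14×18 + 12×20 + 8×36 + 1×40 = 1142.

1142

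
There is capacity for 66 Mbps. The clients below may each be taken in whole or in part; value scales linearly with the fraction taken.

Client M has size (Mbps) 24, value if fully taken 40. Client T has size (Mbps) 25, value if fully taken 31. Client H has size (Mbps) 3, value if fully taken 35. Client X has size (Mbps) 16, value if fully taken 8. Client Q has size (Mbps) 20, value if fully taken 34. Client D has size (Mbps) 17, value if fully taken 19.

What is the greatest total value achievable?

132.56

Sort by value density: Client H 35/3≈11.7, Client Q 34/20≈1.7, Client M 40/24≈1.67, Client T 31/25≈1.24, Client D 19/17≈1.12, Client X 8/16≈0.5.
Take all of Client H (3 Mbps, value 35) → 63 Mbps left.
Client Q: take in full, 20 Mbps for value 34 → 43 left.
All 24 Mbps of Client M fit (value 40) → 19 remain.
19 Mbps left: a 19/25 share of Client T gives 31×19/25 = 23.56.
Total value = 132.56.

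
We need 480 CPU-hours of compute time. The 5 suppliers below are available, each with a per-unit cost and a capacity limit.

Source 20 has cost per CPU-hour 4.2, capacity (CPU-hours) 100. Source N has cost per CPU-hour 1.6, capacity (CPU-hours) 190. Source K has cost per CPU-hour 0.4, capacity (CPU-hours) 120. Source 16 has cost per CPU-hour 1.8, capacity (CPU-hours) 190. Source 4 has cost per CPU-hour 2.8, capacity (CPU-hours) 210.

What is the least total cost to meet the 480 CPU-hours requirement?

Cheapest first:
Take 120 from Source K at 0.4 — need 360 more.
Source N (1.6): use full 190 — 170 CPU-hours to go.
Take 170 from Source 16 at 1.8 to finish.
Source 4, Source 20: unused.
Cost = 120×0.4 + 190×1.6 + 170×1.8 = 658.

658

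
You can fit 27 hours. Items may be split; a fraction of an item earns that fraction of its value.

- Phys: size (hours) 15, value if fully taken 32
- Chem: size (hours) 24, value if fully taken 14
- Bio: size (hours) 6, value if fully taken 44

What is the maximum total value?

79.5

Best value per unit of size first: Bio 44/6≈7.33, Phys 32/15≈2.13, Chem 14/24≈0.583.
All 6 hours of Bio fit (value 44) ; 21 remain.
Phys: take in full, 15 hours for value 32 ; 6 left.
Only 6 hours remain; take 6/24 of Chem for value 14×6/24 = 3.5.
Total value = 79.5.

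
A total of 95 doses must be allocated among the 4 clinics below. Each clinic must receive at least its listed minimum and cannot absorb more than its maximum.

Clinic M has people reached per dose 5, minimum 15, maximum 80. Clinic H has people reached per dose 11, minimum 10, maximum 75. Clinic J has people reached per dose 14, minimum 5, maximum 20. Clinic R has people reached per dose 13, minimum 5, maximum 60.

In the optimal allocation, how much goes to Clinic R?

Meeting every minimum uses 15+10+5+5 = 35 doses, leaving 60.
Highest people reached per dose first: Clinic J 14 > Clinic R 13 > Clinic H 11 > Clinic M 5.
Clinic J takes 15 more to reach its cap of 20 — 45 left.
Clinic R: +45 (room for 55) → 50. Pool exhausted.

50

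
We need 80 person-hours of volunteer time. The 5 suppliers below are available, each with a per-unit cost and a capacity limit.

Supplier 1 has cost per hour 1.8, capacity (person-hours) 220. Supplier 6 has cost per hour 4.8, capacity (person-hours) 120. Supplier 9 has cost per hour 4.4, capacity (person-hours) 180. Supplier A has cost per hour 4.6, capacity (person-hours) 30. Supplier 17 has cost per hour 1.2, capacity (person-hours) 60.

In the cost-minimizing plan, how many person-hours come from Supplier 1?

Cheapest first:
Supplier 17 at 1.2: take all 60 person-hours — 20 still needed.
Take 20 from Supplier 1 at 1.8 to finish.
Supplier 9, Supplier A, Supplier 6: unused.

20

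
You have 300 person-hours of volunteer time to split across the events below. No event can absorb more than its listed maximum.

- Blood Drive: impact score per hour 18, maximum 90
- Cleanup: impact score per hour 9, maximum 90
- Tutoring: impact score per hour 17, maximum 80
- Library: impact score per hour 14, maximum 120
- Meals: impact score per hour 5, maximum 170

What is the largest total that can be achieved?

4750

Highest impact score per hour first: Blood Drive 18 > Tutoring 17 > Library 14 > Cleanup 9 > Meals 5.
Blood Drive: +90 to 90 (cap) — 210 left.
Tutoring takes 80 to reach its cap of 80 — 130 left.
Library: +120 to 120 (cap) — 10 left.
Cleanup has room for 90 but only 10 remain, so it gets 10.
Total = 18×90 + 9×10 + 17×80 + 14×120 = 4750.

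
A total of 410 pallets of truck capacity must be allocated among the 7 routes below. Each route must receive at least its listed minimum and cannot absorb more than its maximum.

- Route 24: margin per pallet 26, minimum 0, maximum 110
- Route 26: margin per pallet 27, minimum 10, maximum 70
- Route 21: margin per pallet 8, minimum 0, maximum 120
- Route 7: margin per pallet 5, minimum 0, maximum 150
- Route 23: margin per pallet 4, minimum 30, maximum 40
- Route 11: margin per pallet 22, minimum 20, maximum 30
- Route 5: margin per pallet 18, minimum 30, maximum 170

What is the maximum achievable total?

Meeting every minimum uses 0+10+0+0+30+20+30 = 90 pallets, leaving 320.
Order the routes by margin per pallet: Route 26 27 > Route 24 26 > Route 11 22 > Route 5 18 > Route 21 8 > Route 7 5 > Route 23 4.
Route 26 takes 60 more to reach its cap of 70 ; 260 left.
Route 24 takes 110 more to reach its cap of 110 ; 150 left.
Route 11 takes 10 more to reach its cap of 30 ; 140 left.
Route 5 takes 140 more to reach its cap of 170 ; 0 left.
Total = 26×110 + 27×70 + 4×30 + 22×30 + 18×170 = 8590.

8590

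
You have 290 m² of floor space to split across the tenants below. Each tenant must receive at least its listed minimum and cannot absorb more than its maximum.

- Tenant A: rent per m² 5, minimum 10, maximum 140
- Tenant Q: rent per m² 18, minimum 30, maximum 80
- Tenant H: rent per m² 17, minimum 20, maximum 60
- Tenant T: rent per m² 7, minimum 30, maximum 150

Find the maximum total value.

3490

Meeting every minimum uses 10+30+20+30 = 90 m², leaving 200.
Order the tenants by rent per m²: Tenant Q 18 > Tenant H 17 > Tenant T 7 > Tenant A 5.
Give Tenant Q 50 more to hit its cap of 80 → 150 left.
Give Tenant H 40 more to hit its cap of 60 → 110 left.
Only 110 left; Tenant T takes them to reach 140.
Total = 5×10 + 18×80 + 17×60 + 7×140 = 3490.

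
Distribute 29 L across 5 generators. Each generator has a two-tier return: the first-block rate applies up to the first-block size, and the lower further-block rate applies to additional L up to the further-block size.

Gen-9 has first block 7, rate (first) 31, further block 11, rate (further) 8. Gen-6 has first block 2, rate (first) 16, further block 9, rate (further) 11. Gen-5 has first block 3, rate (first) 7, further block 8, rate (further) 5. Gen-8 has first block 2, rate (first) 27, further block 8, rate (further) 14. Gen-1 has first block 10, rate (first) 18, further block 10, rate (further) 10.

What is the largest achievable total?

595

Treat each block as its own option and order by rate: Gen-9/T1 31 > Gen-8/T1 27 > Gen-1/T1 18 > Gen-6/T1 16 > Gen-8/T2 14 > Gen-6/T2 11 > Gen-1/T2 10 > Gen-9/T2 8 > Gen-5/T1 7 > Gen-5/T2 5.
Gen-9 T1 at 31: fill all 7 — 22 left.
Gen-8 T1 at 27: fill all 2 — 20 left.
Gen-1/T1 (18): +10 — 10 left.
Gen-6/T1 (16): +2 — 8 left.
Fill Gen-8 T2 block (8 at 14) — 0 left.
Total = 31×7 + 27×2 + 18×10 + 16×2 + 14×8 = 595.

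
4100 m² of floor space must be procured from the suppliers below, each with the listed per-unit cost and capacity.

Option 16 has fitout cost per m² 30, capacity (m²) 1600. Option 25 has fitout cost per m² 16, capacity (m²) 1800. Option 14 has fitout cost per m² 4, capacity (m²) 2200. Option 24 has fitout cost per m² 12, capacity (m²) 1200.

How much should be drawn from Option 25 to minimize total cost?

Fill from the cheapest supplier first.
Option 14 at 4: take all 2200 m² — 1900 still needed.
Option 24 at 12: take all 1200 m² — 700 still needed.
Option 25 (16): take the remaining 700 — done.
Option 16: unused.

700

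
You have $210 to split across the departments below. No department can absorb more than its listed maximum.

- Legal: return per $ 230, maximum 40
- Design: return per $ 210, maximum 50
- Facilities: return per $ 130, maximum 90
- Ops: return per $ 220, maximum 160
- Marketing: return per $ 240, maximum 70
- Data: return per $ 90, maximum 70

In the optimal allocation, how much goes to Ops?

Order the departments by return per $: Marketing 240 > Legal 230 > Ops 220 > Design 210 > Facilities 130 > Data 90.
Marketing: +70 to 70 (cap) → 140 left.
Legal takes 40 to reach its cap of 40 → 100 left.
Ops has room for 160 but only 100 remain, so it gets 100.

100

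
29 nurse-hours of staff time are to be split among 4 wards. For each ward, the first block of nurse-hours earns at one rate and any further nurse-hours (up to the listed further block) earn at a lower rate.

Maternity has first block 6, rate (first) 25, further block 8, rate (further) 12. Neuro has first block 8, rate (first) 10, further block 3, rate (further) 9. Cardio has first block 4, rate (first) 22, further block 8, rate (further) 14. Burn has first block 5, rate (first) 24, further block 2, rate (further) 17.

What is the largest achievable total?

Order all 8 blocks by rate: Maternity/first 25 > Burn/first 24 > Cardio/first 22 > Burn/second 17 > Cardio/second 14 > Maternity/second 12 > Neuro/first 10 > Neuro/second 9.
Fill Maternity first block (6 at 25) ; 23 left.
Burn first at 24: fill all 5 ; 18 left.
Cardio first at 22: fill all 4 ; 14 left.
Burn/second (17): +2 ; 12 left.
Cardio second at 14: fill all 8 ; 4 left.
Maternity/second: +4 of 8 at 12; pool empty.
Total = 25×6 + 24×5 + 22×4 + 17×2 + 14×8 + 12×4 = 552.

552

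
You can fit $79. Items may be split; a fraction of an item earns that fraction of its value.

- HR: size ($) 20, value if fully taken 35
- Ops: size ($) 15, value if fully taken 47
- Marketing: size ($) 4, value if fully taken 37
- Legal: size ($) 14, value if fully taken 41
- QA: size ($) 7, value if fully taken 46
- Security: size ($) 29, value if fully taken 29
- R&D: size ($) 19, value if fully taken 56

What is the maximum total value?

Rank by value-to-size ratio: Marketing 37/4≈9.25, QA 46/7≈6.57, Ops 47/15≈3.13, R&D 56/19≈2.95, Legal 41/14≈2.93, HR 35/20≈1.75, Security 29/29≈1.
Marketing: take in full, 4 $ for value 37 → 75 left.
Take all of QA (7 $, value 46) → 68 $ left.
Ops: take in full, 15 $ for value 47 → 53 left.
R&D: take in full, 19 $ for value 56 → 34 left.
Take all of Legal (14 $, value 41) → 20 $ left.
HR: take in full, 20 $ for value 35 → 0 left.
Total value = 262.

262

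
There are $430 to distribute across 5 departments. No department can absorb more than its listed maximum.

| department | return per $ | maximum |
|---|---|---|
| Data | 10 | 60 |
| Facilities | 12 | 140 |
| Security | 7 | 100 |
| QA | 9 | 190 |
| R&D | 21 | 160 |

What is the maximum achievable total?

6270

Order the departments by return per $: R&D 21 > Facilities 12 > Data 10 > QA 9 > Security 7.
R&D takes 160 to reach its cap of 160 → 270 left.
Facilities takes 140 to reach its cap of 140 → 130 left.
Data takes 60 to reach its cap of 60 → 70 left.
Only 70 left; QA takes them to reach 70.
Total = 10×60 + 12×140 + 9×70 + 21×160 = 6270.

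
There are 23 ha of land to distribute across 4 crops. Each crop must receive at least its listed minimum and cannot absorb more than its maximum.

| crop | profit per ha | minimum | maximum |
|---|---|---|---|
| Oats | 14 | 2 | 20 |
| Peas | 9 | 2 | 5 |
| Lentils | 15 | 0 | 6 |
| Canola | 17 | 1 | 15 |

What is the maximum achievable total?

361

Meeting every minimum uses 2+2+0+1 = 5 ha, leaving 18.
Order the crops by profit per ha: Canola 17 > Lentils 15 > Oats 14 > Peas 9.
Give Canola 14 more to hit its cap of 15 ; 4 left.
Lentils has room for 6 more but only 4 remain, so it gets 4.
Total = 14×2 + 9×2 + 15×4 + 17×15 = 361.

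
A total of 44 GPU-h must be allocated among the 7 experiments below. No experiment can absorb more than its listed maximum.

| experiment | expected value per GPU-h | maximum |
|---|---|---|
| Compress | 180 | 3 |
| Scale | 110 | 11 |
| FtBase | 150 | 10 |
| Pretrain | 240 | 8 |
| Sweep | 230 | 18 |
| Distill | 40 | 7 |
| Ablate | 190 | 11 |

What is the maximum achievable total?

Rank by expected value per GPU-h: Pretrain 240 > Sweep 230 > Ablate 190 > Compress 180 > FtBase 150 > Scale 110 > Distill 40.
Give Pretrain 8 to hit its cap of 8 ; 36 left.
Give Sweep 18 to hit its cap of 18 ; 18 left.
Ablate takes 11 to reach its cap of 11 ; 7 left.
Give Compress 3 to hit its cap of 3 ; 4 left.
Only 4 left; FtBase takes them to reach 4.
Total = 180×3 + 150×4 + 240×8 + 230×18 + 190×11 = 9290.

9290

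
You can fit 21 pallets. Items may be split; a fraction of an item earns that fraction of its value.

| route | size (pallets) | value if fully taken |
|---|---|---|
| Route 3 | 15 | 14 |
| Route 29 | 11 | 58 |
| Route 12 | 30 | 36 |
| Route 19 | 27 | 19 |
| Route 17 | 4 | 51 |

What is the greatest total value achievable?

116.2

Rank by value-to-size ratio: Route 17 51/4≈12.8, Route 29 58/11≈5.27, Route 12 36/30≈1.2, Route 3 14/15≈0.933, Route 19 19/27≈0.704.
Take all of Route 17 (4 pallets, value 51) — 17 pallets left.
Route 29: take in full, 11 pallets for value 58 — 6 left.
6 pallets left: a 6/30 share of Route 12 gives 36×6/30 = 7.2.
Total value = 116.2.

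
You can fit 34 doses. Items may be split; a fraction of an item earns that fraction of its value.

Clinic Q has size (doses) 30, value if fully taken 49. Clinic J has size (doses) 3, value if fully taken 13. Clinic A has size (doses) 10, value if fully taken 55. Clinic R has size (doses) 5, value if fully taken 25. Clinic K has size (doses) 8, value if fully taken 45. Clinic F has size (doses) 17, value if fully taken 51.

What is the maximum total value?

Best value per unit of size first: Clinic K 45/8≈5.62, Clinic A 55/10≈5.5, Clinic R 25/5≈5, Clinic J 13/3≈4.33, Clinic F 51/17≈3, Clinic Q 49/30≈1.63.
Clinic K: take in full, 8 doses for value 45 → 26 left.
Clinic A: take in full, 10 doses for value 55 → 16 left.
Take all of Clinic R (5 doses, value 25) → 11 doses left.
Take all of Clinic J (3 doses, value 13) → 8 doses left.
Fill the last 8 doses with part of Clinic F: 8/17 of it earns 24.
Total value = 162.

162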